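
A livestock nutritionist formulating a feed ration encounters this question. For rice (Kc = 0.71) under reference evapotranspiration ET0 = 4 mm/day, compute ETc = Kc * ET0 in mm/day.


ETc = Kc * ET0
    = 0.71 * 4
    = 2.84 mm/day


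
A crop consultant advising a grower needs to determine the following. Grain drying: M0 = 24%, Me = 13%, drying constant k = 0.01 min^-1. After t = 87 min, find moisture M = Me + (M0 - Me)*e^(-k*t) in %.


M = Me + (M0 - Me) * e^(-k*t)
  = 13 + (24 - 13) * e^(-0.01*87)
  = 13 + 11 * e^(-0.870)
  = 13 + 11 * 0.41895
  = 13 + 4.6085
  = 17.61%


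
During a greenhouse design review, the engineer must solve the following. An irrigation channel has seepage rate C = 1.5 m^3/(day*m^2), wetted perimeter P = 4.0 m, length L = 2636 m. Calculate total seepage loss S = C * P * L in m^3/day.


S = C * P * L
  = 1.5 * 4.0 * 2636
  = 15816 m^3/day


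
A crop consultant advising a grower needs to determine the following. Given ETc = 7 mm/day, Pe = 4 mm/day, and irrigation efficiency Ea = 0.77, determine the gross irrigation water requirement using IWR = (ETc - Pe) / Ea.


IWR = (ETc - Pe) / Ea
    = (7 - 4) / 0.77
    = 3 / 0.77
    = 3.90 mm/day


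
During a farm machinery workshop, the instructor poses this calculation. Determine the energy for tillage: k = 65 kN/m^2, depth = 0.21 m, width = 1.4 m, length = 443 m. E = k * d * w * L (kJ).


E = k * d * w * L
  = 65 * 0.21 * 1.4 * 443
  = 8465.73 kJ


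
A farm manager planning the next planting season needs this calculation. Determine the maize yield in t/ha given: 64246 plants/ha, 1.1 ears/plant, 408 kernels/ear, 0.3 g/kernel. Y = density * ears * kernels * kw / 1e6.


Y = density * ears * kernels * kw
  = 64246 * 1.1 * 408 * 0.3 g/ha
  = 8650081.44 g/ha
  = 8650.08 kg/ha = 8.65 t/ha


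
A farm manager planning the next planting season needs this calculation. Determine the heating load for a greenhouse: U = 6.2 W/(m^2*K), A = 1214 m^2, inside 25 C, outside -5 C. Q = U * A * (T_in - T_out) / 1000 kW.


dT = 25 - (-5) = 30 K
Q = U * A * dT
  = 6.2 * 1214 * 30
  = 225804 W = 225.80 kW


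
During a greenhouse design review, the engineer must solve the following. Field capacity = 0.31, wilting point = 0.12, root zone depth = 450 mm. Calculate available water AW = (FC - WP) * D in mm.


AW = (FC - WP) * D
   = (0.31 - 0.12) * 450
   = 0.19 * 450
   = 85.50 mm


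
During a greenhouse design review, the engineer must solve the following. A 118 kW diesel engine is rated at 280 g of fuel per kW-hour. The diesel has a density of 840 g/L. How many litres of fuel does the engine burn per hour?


FC = P * BSFC / rho_fuel
   = 118 * 280 / 840
   = 33040 / 840
   = 39.33 L/h


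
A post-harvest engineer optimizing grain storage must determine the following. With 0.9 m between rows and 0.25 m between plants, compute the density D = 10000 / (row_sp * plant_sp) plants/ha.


D = 10000 / (row_sp * plant_sp)
  = 10000 / (0.9 * 0.25)
  = 10000 / 0.2250
  = 44444.44 plants/ha


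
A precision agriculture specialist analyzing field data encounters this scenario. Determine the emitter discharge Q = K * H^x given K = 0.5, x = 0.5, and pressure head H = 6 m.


Q = K * H^x
  = 0.5 * 6^0.5
  = 0.5 * 2.4495
  = 1.22 L/h


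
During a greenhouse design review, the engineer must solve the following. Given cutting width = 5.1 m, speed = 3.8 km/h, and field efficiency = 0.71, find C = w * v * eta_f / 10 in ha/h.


C = w * v * eta_f / 10
  = 5.1 * 3.8 * 0.71 / 10
  = 13.76 / 10
  = 1.38 ha/h


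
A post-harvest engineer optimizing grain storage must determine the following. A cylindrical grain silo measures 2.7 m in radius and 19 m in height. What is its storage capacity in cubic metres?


V = pi * r^2 * h
  = pi * 2.7^2 * 19
  = pi * 7.29 * 19
  = 435.14 m^3


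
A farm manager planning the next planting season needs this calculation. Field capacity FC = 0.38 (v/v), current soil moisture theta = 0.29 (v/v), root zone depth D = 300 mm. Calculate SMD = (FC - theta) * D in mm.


SMD = (FC - theta) * D
    = (0.38 - 0.29) * 300
    = 0.090 * 300
    = 27 mm


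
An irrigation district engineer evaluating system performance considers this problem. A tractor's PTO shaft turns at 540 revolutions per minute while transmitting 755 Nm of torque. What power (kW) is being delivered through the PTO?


P = 2*pi*n*T / 60000
  = 2*pi * 540 * 755 / 60000
  = 2561654.65 / 60000
  = 42.69 kW


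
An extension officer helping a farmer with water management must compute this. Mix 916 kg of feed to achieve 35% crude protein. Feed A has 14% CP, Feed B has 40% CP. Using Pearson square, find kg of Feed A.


parts_A = CP_b - target = 40 - 35 = 5
parts_B = target - CP_a = 35 - 14 = 21
total_parts = 5 + 21 = 26
Feed A = 916 * 5 / 26 = 176.15 kg
Feed B = 916 * 21 / 26 = 739.85 kg

176.15 kg


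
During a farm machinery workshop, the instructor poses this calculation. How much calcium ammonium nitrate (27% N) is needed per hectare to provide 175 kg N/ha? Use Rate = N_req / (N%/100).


Rate = N_required / (N_content / 100)
     = 175 / (27 / 100)
     = 175 / 0.27
     = 648.15 kg/ha


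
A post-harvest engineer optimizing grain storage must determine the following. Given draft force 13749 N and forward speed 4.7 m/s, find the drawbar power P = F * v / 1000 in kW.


P = F * v / 1000
  = 13749 * 4.7 / 1000
  = 64620.30 / 1000
  = 64.62 kW


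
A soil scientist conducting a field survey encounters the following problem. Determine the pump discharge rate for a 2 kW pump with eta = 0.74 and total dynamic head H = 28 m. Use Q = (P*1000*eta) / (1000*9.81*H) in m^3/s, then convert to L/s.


Q = (P * 1000 * eta) / (rho * g * H)
  = (2 * 1000 * 0.74) / (1000 * 9.81 * 28)
  = 1480 / 274680
  = 0.00539 m^3/s = 5.39 L/s


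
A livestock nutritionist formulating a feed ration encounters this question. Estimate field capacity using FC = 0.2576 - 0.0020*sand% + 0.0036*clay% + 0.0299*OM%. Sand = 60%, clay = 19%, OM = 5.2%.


FC = 0.2576 - 0.0020*60 + 0.0036*19 + 0.0299*5.2
   = 0.2576 - 0.1200 + 0.0684 + 0.1555
   = 0.3615


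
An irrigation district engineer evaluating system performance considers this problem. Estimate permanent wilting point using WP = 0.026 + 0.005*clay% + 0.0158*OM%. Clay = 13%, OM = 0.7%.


WP = 0.026 + 0.005*13 + 0.0158*0.7
   = 0.026 + 0.0650 + 0.0111
   = 0.1021


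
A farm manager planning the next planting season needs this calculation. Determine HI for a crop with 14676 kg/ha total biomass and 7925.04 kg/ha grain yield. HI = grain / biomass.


HI = grain_yield / biomass
   = 7925.04 / 14676
   = 0.54


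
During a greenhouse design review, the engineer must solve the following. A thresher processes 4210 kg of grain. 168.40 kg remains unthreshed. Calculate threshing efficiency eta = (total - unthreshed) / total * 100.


eta = (total - unthreshed) / total * 100
    = (4210 - 168.40) / 4210 * 100
    = 4041.60 / 4210 * 100
    = 96%


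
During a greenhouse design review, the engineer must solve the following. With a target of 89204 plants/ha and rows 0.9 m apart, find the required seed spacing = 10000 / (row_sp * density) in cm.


spacing = 10000 / (row_sp * density)
        = 10000 / (0.9 * 89204)
        = 10000 / 80283.60
        = 0.12456 m = 12.46 cm


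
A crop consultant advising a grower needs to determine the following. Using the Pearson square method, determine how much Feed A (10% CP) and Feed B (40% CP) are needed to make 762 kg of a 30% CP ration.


parts_A = CP_b - target = 40 - 30 = 10
parts_B = target - CP_a = 30 - 10 = 20
total_parts = 10 + 20 = 30
Feed A = 762 * 10 / 30 = 254 kg
Feed B = 762 * 20 / 30 = 508 kg

254 kg


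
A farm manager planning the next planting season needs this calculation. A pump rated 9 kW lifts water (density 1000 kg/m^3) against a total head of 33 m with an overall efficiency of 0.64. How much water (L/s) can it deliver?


Q = (P * 1000 * eta) / (rho * g * H)
  = (9 * 1000 * 0.64) / (1000 * 9.81 * 33)
  = 5760 / 323730
  = 0.01779 m^3/s = 17.79 L/s


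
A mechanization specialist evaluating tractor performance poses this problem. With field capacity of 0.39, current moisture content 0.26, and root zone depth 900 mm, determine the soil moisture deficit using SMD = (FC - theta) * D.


SMD = (FC - theta) * D
    = (0.39 - 0.26) * 900
    = 0.130 * 900
    = 117 mm


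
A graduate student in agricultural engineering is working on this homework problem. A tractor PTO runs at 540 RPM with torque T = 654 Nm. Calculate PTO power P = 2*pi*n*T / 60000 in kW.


P = 2*pi*n*T / 60000
  = 2*pi * 540 * 654 / 60000
  = 2218969.72 / 60000
  = 36.98 kW


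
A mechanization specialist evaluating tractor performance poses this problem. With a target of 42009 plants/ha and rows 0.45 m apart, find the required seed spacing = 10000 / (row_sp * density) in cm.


spacing = 10000 / (row_sp * density)
        = 10000 / (0.45 * 42009)
        = 10000 / 18904.05
        = 0.52899 m = 52.90 cm


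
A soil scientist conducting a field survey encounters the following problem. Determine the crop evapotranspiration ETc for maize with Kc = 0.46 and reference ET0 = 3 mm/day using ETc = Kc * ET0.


ETc = Kc * ET0
    = 0.46 * 3
    = 1.38 mm/day


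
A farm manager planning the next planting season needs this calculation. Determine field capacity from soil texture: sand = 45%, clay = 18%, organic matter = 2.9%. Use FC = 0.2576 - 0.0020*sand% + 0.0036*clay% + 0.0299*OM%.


FC = 0.2576 - 0.0020*45 + 0.0036*18 + 0.0299*2.9
   = 0.2576 - 0.0900 + 0.0648 + 0.0867
   = 0.3191


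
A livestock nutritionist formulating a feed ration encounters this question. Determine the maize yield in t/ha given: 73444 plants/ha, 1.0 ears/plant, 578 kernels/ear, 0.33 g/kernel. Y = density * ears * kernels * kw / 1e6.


Y = density * ears * kernels * kw
  = 73444 * 1.0 * 578 * 0.33 g/ha
  = 14008708.56 g/ha
  = 14008.71 kg/ha = 14.01 t/ha


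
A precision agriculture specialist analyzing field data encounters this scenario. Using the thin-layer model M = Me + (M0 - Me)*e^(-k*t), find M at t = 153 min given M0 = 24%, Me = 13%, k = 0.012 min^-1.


M = Me + (M0 - Me) * e^(-k*t)
  = 13 + (24 - 13) * e^(-0.012*153)
  = 13 + 11 * e^(-1.836)
  = 13 + 11 * 0.15945
  = 13 + 1.7540
  = 14.75%


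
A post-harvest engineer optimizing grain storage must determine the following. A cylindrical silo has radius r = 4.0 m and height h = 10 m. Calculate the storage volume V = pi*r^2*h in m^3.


V = pi * r^2 * h
  = pi * 4.0^2 * 10
  = pi * 16 * 10
  = 502.65 m^3


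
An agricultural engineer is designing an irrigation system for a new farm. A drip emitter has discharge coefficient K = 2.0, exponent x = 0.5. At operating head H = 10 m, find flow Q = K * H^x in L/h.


Q = K * H^x
  = 2.0 * 10^0.5
  = 2.0 * 3.1623
  = 6.32 L/h


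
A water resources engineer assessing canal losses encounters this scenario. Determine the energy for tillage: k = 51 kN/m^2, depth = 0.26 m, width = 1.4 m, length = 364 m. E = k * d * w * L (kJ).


E = k * d * w * L
  = 51 * 0.26 * 1.4 * 364
  = 6757.30 kJ


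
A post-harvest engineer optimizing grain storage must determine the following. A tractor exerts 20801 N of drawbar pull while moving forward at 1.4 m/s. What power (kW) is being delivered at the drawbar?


P = F * v / 1000
  = 20801 * 1.4 / 1000
  = 29121.40 / 1000
  = 29.12 kW


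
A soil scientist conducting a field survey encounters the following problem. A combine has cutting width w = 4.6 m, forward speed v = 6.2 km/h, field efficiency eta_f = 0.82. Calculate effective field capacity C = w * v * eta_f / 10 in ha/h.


C = w * v * eta_f / 10
  = 4.6 * 6.2 * 0.82 / 10
  = 23.39 / 10
  = 2.34 ha/h


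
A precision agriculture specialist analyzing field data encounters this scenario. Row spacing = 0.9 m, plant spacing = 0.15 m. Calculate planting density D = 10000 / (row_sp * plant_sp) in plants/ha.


D = 10000 / (row_sp * plant_sp)
  = 10000 / (0.9 * 0.15)
  = 10000 / 0.1350
  = 74074.07 plants/ha


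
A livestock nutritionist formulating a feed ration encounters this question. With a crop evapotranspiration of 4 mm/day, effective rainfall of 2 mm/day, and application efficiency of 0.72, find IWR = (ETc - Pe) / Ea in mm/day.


IWR = (ETc - Pe) / Ea
    = (4 - 2) / 0.72
    = 2 / 0.72
    = 2.78 mm/day


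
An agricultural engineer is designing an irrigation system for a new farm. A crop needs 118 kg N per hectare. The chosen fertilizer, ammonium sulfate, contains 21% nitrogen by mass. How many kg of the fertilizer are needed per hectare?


Rate = N_required / (N_content / 100)
     = 118 / (21 / 100)
     = 118 / 0.21
     = 561.90 kg/ha


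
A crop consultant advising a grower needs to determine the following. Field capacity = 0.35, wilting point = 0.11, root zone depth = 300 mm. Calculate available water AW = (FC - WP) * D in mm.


AW = (FC - WP) * D
   = (0.35 - 0.11) * 300
   = 0.24 * 300
   = 72 mm


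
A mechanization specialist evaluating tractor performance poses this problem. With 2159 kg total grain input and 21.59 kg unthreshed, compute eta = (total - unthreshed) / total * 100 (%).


eta = (total - unthreshed) / total * 100
    = (2159 - 21.59) / 2159 * 100
    = 2137.41 / 2159 * 100
    = 99%


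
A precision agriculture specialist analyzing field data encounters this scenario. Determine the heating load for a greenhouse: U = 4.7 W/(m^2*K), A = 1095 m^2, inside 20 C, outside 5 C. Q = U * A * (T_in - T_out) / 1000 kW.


dT = 20 - (5) = 15 K
Q = U * A * dT
  = 4.7 * 1095 * 15
  = 77197.50 W = 77.20 kW


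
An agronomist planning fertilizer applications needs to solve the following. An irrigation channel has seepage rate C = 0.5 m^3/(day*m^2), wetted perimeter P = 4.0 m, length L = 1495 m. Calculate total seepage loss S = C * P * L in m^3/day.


S = C * P * L
  = 0.5 * 4.0 * 1495
  = 2990 m^3/day


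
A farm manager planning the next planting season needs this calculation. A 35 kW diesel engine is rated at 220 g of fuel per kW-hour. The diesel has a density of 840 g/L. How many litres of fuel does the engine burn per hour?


FC = P * BSFC / rho_fuel
   = 35 * 220 / 840
   = 7700 / 840
   = 9.17 L/h


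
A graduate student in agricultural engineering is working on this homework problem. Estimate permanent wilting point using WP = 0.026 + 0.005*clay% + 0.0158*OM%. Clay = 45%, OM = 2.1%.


WP = 0.026 + 0.005*45 + 0.0158*2.1
   = 0.026 + 0.2250 + 0.0332
   = 0.2842


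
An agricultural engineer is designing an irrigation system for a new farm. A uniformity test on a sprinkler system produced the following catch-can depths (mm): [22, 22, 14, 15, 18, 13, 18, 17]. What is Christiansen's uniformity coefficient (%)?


xbar = 139 / 8 = 17.375
sum|xi - xbar| = 21
CU = 100 * (1 - 21 / (8 * 17.375))
   = 100 * (1 - 0.1511)
   = 84.89%


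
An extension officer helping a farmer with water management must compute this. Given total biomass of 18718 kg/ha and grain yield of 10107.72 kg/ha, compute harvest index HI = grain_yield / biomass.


HI = grain_yield / biomass
   = 10107.72 / 18718
   = 0.54


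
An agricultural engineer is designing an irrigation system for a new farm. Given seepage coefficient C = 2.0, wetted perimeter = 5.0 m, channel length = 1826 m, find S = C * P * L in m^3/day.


S = C * P * L
  = 2.0 * 5.0 * 1826
  = 18260 m^3/day


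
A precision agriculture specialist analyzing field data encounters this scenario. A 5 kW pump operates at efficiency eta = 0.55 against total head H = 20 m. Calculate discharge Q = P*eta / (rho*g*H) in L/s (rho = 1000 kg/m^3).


Q = (P * 1000 * eta) / (rho * g * H)
  = (5 * 1000 * 0.55) / (1000 * 9.81 * 20)
  = 2750 / 196200
  = 0.01402 m^3/s = 14.02 L/s


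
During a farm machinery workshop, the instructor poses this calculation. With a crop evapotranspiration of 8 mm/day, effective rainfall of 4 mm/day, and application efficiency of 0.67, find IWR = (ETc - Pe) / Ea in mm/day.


IWR = (ETc - Pe) / Ea
    = (8 - 4) / 0.67
    = 4 / 0.67
    = 5.97 mm/day


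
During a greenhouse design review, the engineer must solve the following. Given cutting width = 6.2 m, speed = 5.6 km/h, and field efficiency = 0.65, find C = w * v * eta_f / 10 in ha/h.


C = w * v * eta_f / 10
  = 6.2 * 5.6 * 0.65 / 10
  = 22.57 / 10
  = 2.26 ha/h


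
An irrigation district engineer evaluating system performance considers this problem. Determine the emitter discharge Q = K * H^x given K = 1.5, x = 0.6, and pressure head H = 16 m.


Q = K * H^x
  = 1.5 * 16^0.6
  = 1.5 * 5.2780
  = 7.92 L/h


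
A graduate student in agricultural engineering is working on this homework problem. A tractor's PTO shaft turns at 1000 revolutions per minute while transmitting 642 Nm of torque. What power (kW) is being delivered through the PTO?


P = 2*pi*n*T / 60000
  = 2*pi * 1000 * 642 / 60000
  = 4033804.97 / 60000
  = 67.23 kW


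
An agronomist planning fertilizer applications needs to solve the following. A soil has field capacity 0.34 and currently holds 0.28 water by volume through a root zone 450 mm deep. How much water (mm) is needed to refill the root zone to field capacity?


SMD = (FC - theta) * D
    = (0.34 - 0.28) * 450
    = 0.060 * 450
    = 27 mm


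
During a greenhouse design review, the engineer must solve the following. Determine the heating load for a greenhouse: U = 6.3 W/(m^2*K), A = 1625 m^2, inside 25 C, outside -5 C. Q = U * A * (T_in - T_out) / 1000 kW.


dT = 25 - (-5) = 30 K
Q = U * A * dT
  = 6.3 * 1625 * 30
  = 307125 W = 307.13 kW


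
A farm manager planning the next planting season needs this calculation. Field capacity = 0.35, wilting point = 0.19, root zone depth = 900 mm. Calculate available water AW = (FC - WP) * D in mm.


AW = (FC - WP) * D
   = (0.35 - 0.19) * 900
   = 0.16 * 900
   = 144 mm


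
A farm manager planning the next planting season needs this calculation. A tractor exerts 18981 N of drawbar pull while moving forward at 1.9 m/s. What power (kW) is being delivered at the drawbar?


P = F * v / 1000
  = 18981 * 1.9 / 1000
  = 36063.90 / 1000
  = 36.06 kW


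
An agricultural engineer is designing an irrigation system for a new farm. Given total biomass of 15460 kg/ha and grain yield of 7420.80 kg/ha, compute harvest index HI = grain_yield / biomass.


HI = grain_yield / biomass
   = 7420.80 / 15460
   = 0.48


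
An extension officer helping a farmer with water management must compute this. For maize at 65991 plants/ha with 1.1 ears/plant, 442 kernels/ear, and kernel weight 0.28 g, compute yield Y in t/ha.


Y = density * ears * kernels * kw
  = 65991 * 1.1 * 442 * 0.28 g/ha
  = 8983750.78 g/ha
  = 8983.75 kg/ha = 8.98 t/ha


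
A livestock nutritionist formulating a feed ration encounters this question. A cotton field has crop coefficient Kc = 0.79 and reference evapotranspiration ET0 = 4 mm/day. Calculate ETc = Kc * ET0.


ETc = Kc * ET0
    = 0.79 * 4
    = 3.16 mm/day


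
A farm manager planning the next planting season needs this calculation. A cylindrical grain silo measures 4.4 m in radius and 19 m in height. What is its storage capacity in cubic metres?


V = pi * r^2 * h
  = pi * 4.4^2 * 19
  = pi * 19.36 * 19
  = 1155.60 m^3


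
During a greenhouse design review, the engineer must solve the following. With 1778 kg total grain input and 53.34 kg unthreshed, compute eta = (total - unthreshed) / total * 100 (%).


eta = (total - unthreshed) / total * 100
    = (1778 - 53.34) / 1778 * 100
    = 1724.66 / 1778 * 100
    = 97%


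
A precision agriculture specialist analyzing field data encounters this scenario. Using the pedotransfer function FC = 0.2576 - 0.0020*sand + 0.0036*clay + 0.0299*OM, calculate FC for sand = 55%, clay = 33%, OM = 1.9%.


FC = 0.2576 - 0.0020*55 + 0.0036*33 + 0.0299*1.9
   = 0.2576 - 0.1100 + 0.1188 + 0.0568
   = 0.3232


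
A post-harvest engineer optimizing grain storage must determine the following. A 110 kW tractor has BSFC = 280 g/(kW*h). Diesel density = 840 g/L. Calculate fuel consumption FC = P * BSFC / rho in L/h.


FC = P * BSFC / rho_fuel
   = 110 * 280 / 840
   = 30800 / 840
   = 36.67 L/h


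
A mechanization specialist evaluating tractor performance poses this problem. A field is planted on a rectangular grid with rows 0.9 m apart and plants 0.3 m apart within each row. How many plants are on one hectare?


D = 10000 / (row_sp * plant_sp)
  = 10000 / (0.9 * 0.3)
  = 10000 / 0.2700
  = 37037.04 plants/ha


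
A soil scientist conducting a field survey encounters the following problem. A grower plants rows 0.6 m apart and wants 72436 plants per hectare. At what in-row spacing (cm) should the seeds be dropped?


spacing = 10000 / (row_sp * density)
        = 10000 / (0.6 * 72436)
        = 10000 / 43461.60
        = 0.23009 m = 23.01 cm


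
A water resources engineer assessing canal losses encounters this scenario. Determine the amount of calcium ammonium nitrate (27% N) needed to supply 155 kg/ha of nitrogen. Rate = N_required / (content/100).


Rate = N_required / (N_content / 100)
     = 155 / (27 / 100)
     = 155 / 0.27
     = 574.07 kg/ha


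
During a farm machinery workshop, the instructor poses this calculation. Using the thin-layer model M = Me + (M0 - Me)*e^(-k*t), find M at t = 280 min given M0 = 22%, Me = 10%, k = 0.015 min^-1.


M = Me + (M0 - Me) * e^(-k*t)
  = 10 + (22 - 10) * e^(-0.015*280)
  = 10 + 12 * e^(-4.200)
  = 10 + 12 * 0.01500
  = 10 + 0.1799
  = 10.18%


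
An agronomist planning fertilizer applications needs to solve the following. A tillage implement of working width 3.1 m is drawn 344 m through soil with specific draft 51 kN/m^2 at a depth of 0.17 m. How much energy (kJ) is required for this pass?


E = k * d * w * L
  = 51 * 0.17 * 3.1 * 344
  = 9245.69 kJ


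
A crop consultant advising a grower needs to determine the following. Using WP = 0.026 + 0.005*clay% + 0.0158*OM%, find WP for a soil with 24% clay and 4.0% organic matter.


WP = 0.026 + 0.005*24 + 0.0158*4.0
   = 0.026 + 0.1200 + 0.0632
   = 0.2092


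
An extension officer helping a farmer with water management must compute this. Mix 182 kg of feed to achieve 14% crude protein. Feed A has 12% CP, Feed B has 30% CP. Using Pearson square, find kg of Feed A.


parts_A = CP_b - target = 30 - 14 = 16
parts_B = target - CP_a = 14 - 12 = 2
total_parts = 16 + 2 = 18
Feed A = 182 * 16 / 18 = 161.78 kg
Feed B = 182 * 2 / 18 = 20.22 kg

161.78 kg


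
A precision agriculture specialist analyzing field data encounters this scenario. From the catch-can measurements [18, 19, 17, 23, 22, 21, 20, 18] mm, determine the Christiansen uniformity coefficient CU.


xbar = 158 / 8 = 19.750
sum|xi - xbar| = 14
CU = 100 * (1 - 14 / (8 * 19.750))
   = 100 * (1 - 0.0886)
   = 91.14%


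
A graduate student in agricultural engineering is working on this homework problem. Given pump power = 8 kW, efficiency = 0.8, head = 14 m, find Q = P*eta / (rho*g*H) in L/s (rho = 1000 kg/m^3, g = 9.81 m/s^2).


Q = (P * 1000 * eta) / (rho * g * H)
  = (8 * 1000 * 0.8) / (1000 * 9.81 * 14)
  = 6400 / 137340
  = 0.04660 m^3/s = 46.60 L/s


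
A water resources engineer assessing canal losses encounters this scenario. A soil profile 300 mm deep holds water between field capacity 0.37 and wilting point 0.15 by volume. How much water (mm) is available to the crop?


AW = (FC - WP) * D
   = (0.37 - 0.15) * 300
   = 0.22 * 300
   = 66 mm


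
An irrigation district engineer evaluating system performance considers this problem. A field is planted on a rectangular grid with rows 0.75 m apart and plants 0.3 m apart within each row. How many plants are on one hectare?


D = 10000 / (row_sp * plant_sp)
  = 10000 / (0.75 * 0.3)
  = 10000 / 0.2250
  = 44444.44 plants/ha


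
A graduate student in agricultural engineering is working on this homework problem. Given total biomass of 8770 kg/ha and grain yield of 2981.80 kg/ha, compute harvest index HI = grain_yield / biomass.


HI = grain_yield / biomass
   = 2981.80 / 8770
   = 0.34


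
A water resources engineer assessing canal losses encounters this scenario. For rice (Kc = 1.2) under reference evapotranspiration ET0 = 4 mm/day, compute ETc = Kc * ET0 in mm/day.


ETc = Kc * ET0
    = 1.2 * 4
    = 4.80 mm/day


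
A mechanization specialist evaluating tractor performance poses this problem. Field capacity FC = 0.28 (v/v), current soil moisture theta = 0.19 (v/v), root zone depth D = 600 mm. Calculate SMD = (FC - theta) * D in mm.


SMD = (FC - theta) * D
    = (0.28 - 0.19) * 600
    = 0.090 * 600
    = 54 mm


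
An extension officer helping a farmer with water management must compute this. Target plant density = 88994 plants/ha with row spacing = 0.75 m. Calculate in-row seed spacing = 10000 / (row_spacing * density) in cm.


spacing = 10000 / (row_sp * density)
        = 10000 / (0.75 * 88994)
        = 10000 / 66745.50
        = 0.14982 m = 14.98 cm


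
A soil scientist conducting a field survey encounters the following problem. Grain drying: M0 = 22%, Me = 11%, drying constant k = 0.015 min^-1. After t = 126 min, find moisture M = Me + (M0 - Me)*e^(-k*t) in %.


M = Me + (M0 - Me) * e^(-k*t)
  = 11 + (22 - 11) * e^(-0.015*126)
  = 11 + 11 * e^(-1.890)
  = 11 + 11 * 0.15107
  = 11 + 1.6618
  = 12.66%


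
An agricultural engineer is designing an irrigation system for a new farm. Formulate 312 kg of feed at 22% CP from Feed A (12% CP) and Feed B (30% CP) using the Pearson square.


parts_A = CP_b - target = 30 - 22 = 8
parts_B = target - CP_a = 22 - 12 = 10
total_parts = 8 + 10 = 18
Feed A = 312 * 8 / 18 = 138.67 kg
Feed B = 312 * 10 / 18 = 173.33 kg

138.67 kg


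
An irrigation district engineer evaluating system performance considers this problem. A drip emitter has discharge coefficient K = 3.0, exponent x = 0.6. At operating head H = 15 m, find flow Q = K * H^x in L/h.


Q = K * H^x
  = 3.0 * 15^0.6
  = 3.0 * 5.0776
  = 15.23 L/h


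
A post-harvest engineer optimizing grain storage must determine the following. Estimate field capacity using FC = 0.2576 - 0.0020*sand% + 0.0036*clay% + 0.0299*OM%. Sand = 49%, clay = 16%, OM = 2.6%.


FC = 0.2576 - 0.0020*49 + 0.0036*16 + 0.0299*2.6
   = 0.2576 - 0.0980 + 0.0576 + 0.0777
   = 0.2949


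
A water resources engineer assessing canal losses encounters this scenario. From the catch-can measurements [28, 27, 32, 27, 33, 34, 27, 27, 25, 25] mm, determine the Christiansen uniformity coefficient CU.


xbar = 285 / 10 = 28.500
sum|xi - xbar| = 27
CU = 100 * (1 - 27 / (10 * 28.500))
   = 100 * (1 - 0.0947)
   = 90.53%


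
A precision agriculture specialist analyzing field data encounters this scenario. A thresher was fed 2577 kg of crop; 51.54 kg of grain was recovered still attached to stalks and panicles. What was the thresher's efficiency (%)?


eta = (total - unthreshed) / total * 100
    = (2577 - 51.54) / 2577 * 100
    = 2525.46 / 2577 * 100
    = 98%


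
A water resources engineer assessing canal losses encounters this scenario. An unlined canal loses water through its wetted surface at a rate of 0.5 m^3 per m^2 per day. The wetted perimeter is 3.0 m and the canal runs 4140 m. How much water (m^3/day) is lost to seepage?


S = C * P * L
  = 0.5 * 3.0 * 4140
  = 6210 m^3/day


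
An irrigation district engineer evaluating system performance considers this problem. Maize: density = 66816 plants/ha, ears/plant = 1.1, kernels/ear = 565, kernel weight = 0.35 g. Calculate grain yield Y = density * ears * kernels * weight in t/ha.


Y = density * ears * kernels * kw
  = 66816 * 1.1 * 565 * 0.35 g/ha
  = 14534150.40 g/ha
  = 14534.15 kg/ha = 14.53 t/ha


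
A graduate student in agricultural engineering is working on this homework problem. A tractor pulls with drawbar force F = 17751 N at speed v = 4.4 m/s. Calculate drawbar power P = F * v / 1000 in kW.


P = F * v / 1000
  = 17751 * 4.4 / 1000
  = 78104.40 / 1000
  = 78.10 kW


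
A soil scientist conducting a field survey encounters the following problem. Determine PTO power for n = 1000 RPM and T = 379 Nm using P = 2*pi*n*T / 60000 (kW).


P = 2*pi*n*T / 60000
  = 2*pi * 1000 * 379 / 60000
  = 2381327.23 / 60000
  = 39.69 kW


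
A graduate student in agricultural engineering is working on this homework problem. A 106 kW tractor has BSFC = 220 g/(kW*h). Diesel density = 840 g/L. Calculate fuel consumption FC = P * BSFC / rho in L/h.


FC = P * BSFC / rho_fuel
   = 106 * 220 / 840
   = 23320 / 840
   = 27.76 L/h


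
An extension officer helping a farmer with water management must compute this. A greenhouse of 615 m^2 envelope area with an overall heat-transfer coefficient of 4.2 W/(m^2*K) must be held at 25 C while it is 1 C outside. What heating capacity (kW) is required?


dT = 25 - (1) = 24 K
Q = U * A * dT
  = 4.2 * 615 * 24
  = 61992 W = 61.99 kW


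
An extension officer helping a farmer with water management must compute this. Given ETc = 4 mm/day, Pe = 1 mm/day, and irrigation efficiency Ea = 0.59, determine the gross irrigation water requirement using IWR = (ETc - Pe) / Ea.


IWR = (ETc - Pe) / Ea
    = (4 - 1) / 0.59
    = 3 / 0.59
    = 5.08 mm/day


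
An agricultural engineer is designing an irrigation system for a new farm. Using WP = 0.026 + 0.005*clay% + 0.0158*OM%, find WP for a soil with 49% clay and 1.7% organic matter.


WP = 0.026 + 0.005*49 + 0.0158*1.7
   = 0.026 + 0.2450 + 0.0269
   = 0.2979


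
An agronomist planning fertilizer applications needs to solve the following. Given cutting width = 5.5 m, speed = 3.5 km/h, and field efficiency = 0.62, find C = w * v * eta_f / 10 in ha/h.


C = w * v * eta_f / 10
  = 5.5 * 3.5 * 0.62 / 10
  = 11.94 / 10
  = 1.19 ha/h


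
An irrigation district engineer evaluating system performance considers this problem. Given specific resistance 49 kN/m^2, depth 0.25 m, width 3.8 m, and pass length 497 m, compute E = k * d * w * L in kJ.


E = k * d * w * L
  = 49 * 0.25 * 3.8 * 497
  = 23135.35 kJ


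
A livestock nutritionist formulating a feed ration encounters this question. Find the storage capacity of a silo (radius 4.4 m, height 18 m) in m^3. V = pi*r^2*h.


V = pi * r^2 * h
  = pi * 4.4^2 * 18
  = pi * 19.36 * 18
  = 1094.78 m^3


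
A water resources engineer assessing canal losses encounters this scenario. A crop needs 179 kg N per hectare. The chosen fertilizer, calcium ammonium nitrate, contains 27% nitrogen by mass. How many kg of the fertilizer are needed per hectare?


Rate = N_required / (N_content / 100)
     = 179 / (27 / 100)
     = 179 / 0.27
     = 662.96 kg/ha


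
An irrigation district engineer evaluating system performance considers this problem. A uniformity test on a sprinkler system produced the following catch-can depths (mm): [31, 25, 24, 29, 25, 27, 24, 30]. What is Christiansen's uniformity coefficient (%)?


xbar = 215 / 8 = 26.875
sum|xi - xbar| = 19
CU = 100 * (1 - 19 / (8 * 26.875))
   = 100 * (1 - 0.0884)
   = 91.16%


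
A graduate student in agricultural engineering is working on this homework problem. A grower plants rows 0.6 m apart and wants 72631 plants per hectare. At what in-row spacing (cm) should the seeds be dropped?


spacing = 10000 / (row_sp * density)
        = 10000 / (0.6 * 72631)
        = 10000 / 43578.60
        = 0.22947 m = 22.95 cm


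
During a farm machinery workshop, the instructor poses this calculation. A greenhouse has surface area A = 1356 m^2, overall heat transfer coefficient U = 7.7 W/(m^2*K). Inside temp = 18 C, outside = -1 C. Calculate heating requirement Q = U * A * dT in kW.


dT = 18 - (-1) = 19 K
Q = U * A * dT
  = 7.7 * 1356 * 19
  = 198382.80 W = 198.38 kW


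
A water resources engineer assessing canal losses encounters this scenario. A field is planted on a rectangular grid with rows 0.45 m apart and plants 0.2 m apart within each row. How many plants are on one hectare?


D = 10000 / (row_sp * plant_sp)
  = 10000 / (0.45 * 0.2)
  = 10000 / 0.0900
  = 111111.11 plants/ha


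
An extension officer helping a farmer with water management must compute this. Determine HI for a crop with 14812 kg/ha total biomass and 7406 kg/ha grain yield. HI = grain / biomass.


HI = grain_yield / biomass
   = 7406 / 14812
   = 0.50


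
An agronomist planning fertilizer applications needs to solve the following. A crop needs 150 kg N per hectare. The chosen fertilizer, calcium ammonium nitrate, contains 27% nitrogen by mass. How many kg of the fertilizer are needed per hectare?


Rate = N_required / (N_content / 100)
     = 150 / (27 / 100)
     = 150 / 0.27
     = 555.56 kg/ha


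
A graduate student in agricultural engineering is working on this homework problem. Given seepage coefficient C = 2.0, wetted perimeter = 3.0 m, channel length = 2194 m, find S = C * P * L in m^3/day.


S = C * P * L
  = 2.0 * 3.0 * 2194
  = 13164 m^3/day


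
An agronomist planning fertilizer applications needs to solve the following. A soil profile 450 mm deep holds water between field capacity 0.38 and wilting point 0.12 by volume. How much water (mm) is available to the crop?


AW = (FC - WP) * D
   = (0.38 - 0.12) * 450
   = 0.26 * 450
   = 117 mm


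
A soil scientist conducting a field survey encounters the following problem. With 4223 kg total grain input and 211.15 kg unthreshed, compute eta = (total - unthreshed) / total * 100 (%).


eta = (total - unthreshed) / total * 100
    = (4223 - 211.15) / 4223 * 100
    = 4011.85 / 4223 * 100
    = 95%


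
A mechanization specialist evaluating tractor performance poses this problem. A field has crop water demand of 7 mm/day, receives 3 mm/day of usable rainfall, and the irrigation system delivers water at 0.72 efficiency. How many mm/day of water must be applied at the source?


IWR = (ETc - Pe) / Ea
    = (7 - 3) / 0.72
    = 4 / 0.72
    = 5.56 mm/day


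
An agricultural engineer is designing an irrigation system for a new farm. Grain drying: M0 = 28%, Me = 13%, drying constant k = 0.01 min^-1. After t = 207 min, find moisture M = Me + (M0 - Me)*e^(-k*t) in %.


M = Me + (M0 - Me) * e^(-k*t)
  = 13 + (28 - 13) * e^(-0.01*207)
  = 13 + 15 * e^(-2.070)
  = 13 + 15 * 0.12619
  = 13 + 1.8928
  = 14.89%


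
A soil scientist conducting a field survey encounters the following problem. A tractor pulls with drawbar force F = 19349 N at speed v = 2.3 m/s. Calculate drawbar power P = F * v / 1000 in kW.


P = F * v / 1000
  = 19349 * 2.3 / 1000
  = 44502.70 / 1000
  = 44.50 kW


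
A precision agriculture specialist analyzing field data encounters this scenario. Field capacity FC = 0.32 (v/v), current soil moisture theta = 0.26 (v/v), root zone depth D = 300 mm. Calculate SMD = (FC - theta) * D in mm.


SMD = (FC - theta) * D
    = (0.32 - 0.26) * 300
    = 0.060 * 300
    = 18 mm


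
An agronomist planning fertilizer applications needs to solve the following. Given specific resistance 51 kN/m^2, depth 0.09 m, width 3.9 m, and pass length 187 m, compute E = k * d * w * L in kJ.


E = k * d * w * L
  = 51 * 0.09 * 3.9 * 187
  = 3347.49 kJ


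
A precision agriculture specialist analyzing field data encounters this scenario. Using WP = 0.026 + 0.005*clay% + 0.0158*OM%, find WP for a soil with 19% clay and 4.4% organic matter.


WP = 0.026 + 0.005*19 + 0.0158*4.4
   = 0.026 + 0.0950 + 0.0695
   = 0.1905


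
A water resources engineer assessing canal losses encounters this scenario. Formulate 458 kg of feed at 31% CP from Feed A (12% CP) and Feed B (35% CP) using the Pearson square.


parts_A = CP_b - target = 35 - 31 = 4
parts_B = target - CP_a = 31 - 12 = 19
total_parts = 4 + 19 = 23
Feed A = 458 * 4 / 23 = 79.65 kg
Feed B = 458 * 19 / 23 = 378.35 kg

79.65 kg


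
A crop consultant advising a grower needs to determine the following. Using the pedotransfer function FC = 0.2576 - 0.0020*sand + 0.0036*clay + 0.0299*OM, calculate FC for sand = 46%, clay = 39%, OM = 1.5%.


FC = 0.2576 - 0.0020*46 + 0.0036*39 + 0.0299*1.5
   = 0.2576 - 0.0920 + 0.1404 + 0.0449
   = 0.3509


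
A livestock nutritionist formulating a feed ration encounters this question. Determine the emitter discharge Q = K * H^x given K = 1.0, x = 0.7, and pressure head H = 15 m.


Q = K * H^x
  = 1.0 * 15^0.7
  = 1.0 * 6.6568
  = 6.66 L/h


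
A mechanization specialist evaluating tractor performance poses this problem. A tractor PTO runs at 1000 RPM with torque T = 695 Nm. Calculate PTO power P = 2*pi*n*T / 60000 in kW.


P = 2*pi*n*T / 60000
  = 2*pi * 1000 * 695 / 60000
  = 4366813.79 / 60000
  = 72.78 kW


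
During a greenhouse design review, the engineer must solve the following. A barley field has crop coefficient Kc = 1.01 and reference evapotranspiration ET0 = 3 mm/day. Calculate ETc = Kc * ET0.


ETc = Kc * ET0
    = 1.01 * 3
    = 3.03 mm/day


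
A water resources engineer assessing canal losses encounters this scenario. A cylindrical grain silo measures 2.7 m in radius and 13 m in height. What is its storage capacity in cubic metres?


V = pi * r^2 * h
  = pi * 2.7^2 * 13
  = pi * 7.29 * 13
  = 297.73 m^3


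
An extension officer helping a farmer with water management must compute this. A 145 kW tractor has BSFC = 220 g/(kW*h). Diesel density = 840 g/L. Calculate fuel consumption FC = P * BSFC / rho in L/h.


FC = P * BSFC / rho_fuel
   = 145 * 220 / 840
   = 31900 / 840
   = 37.98 L/h


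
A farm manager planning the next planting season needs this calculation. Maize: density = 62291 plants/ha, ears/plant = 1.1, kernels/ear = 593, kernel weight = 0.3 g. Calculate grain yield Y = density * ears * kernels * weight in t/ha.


Y = density * ears * kernels * kw
  = 62291 * 1.1 * 593 * 0.3 g/ha
  = 12189725.79 g/ha
  = 12189.73 kg/ha = 12.19 t/ha


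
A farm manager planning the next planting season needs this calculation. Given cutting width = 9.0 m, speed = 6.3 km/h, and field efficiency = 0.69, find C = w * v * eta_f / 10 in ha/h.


C = w * v * eta_f / 10
  = 9.0 * 6.3 * 0.69 / 10
  = 39.12 / 10
  = 3.91 ha/h


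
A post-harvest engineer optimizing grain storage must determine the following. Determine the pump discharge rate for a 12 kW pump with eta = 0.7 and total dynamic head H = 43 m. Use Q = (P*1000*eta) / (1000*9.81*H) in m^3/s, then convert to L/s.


Q = (P * 1000 * eta) / (rho * g * H)
  = (12 * 1000 * 0.7) / (1000 * 9.81 * 43)
  = 8400 / 421830
  = 0.01991 m^3/s = 19.91 L/s


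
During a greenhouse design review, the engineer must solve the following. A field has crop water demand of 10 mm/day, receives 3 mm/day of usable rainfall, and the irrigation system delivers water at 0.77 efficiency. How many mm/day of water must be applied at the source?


IWR = (ETc - Pe) / Ea
    = (10 - 3) / 0.77
    = 7 / 0.77
    = 9.09 mm/day


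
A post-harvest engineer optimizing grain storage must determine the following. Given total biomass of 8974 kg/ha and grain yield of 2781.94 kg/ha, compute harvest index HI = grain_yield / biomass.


HI = grain_yield / biomass
   = 2781.94 / 8974
   = 0.31


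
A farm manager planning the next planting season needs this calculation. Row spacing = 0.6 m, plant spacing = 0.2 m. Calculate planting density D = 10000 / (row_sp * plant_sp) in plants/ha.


D = 10000 / (row_sp * plant_sp)
  = 10000 / (0.6 * 0.2)
  = 10000 / 0.1200
  = 83333.33 plants/ha


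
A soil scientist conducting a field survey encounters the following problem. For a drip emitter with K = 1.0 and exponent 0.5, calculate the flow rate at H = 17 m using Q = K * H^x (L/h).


Q = K * H^x
  = 1.0 * 17^0.5
  = 1.0 * 4.1231
  = 4.12 L/h


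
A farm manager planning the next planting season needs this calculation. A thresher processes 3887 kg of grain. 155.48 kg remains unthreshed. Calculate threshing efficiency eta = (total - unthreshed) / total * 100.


eta = (total - unthreshed) / total * 100
    = (3887 - 155.48) / 3887 * 100
    = 3731.52 / 3887 * 100
    = 96%
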